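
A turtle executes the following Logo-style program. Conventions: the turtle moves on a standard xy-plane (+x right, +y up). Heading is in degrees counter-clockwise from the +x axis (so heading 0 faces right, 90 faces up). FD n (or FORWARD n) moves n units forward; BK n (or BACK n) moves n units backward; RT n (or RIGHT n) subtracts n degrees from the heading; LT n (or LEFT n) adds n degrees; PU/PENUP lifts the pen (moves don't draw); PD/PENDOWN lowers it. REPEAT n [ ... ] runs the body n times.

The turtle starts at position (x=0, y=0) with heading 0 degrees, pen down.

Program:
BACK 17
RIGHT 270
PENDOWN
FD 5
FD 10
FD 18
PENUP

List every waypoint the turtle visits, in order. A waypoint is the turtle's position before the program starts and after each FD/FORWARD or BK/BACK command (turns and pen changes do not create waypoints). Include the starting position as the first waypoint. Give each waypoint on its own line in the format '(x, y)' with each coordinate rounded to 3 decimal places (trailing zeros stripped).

Executing turtle program step by step:
Start: pos=(0,0), heading=0, pen down
BK 17: (0,0) -> (-17,0) [heading=0, draw]
RT 270: heading 0 -> 90
PD: pen down
FD 5: (-17,0) -> (-17,5) [heading=90, draw]
FD 10: (-17,5) -> (-17,15) [heading=90, draw]
FD 18: (-17,15) -> (-17,33) [heading=90, draw]
PU: pen up
Final: pos=(-17,33), heading=90, 4 segment(s) drawn
Waypoints (5 total):
(0, 0)
(-17, 0)
(-17, 5)
(-17, 15)
(-17, 33)

Answer: (0, 0)
(-17, 0)
(-17, 5)
(-17, 15)
(-17, 33)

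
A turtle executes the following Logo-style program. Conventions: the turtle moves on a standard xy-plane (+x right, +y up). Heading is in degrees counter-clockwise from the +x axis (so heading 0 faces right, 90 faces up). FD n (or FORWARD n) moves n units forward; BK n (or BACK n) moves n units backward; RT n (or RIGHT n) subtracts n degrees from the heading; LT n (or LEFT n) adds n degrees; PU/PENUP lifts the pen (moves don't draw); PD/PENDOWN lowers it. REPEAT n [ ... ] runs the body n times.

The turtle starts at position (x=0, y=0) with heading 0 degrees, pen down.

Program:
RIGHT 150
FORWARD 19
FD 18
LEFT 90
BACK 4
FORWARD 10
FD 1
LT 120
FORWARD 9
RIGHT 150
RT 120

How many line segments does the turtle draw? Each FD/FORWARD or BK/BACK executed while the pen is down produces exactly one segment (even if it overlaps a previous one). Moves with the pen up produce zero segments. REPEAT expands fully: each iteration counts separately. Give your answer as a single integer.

Executing turtle program step by step:
Start: pos=(0,0), heading=0, pen down
RT 150: heading 0 -> 210
FD 19: (0,0) -> (-16.454,-9.5) [heading=210, draw]
FD 18: (-16.454,-9.5) -> (-32.043,-18.5) [heading=210, draw]
LT 90: heading 210 -> 300
BK 4: (-32.043,-18.5) -> (-34.043,-15.036) [heading=300, draw]
FD 10: (-34.043,-15.036) -> (-29.043,-23.696) [heading=300, draw]
FD 1: (-29.043,-23.696) -> (-28.543,-24.562) [heading=300, draw]
LT 120: heading 300 -> 60
FD 9: (-28.543,-24.562) -> (-24.043,-16.768) [heading=60, draw]
RT 150: heading 60 -> 270
RT 120: heading 270 -> 150
Final: pos=(-24.043,-16.768), heading=150, 6 segment(s) drawn
Segments drawn: 6

Answer: 6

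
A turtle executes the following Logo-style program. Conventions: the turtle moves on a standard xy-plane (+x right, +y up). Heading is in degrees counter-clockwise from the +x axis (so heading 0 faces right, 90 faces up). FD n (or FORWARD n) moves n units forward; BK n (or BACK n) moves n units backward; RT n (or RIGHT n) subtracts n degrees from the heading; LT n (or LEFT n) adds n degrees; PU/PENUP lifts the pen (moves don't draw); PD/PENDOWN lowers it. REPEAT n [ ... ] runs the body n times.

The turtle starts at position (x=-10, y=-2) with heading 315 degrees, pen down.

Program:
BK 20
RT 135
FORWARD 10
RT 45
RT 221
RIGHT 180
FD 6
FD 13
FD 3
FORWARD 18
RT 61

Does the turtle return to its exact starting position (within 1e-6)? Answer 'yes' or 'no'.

Executing turtle program step by step:
Start: pos=(-10,-2), heading=315, pen down
BK 20: (-10,-2) -> (-24.142,12.142) [heading=315, draw]
RT 135: heading 315 -> 180
FD 10: (-24.142,12.142) -> (-34.142,12.142) [heading=180, draw]
RT 45: heading 180 -> 135
RT 221: heading 135 -> 274
RT 180: heading 274 -> 94
FD 6: (-34.142,12.142) -> (-34.561,18.128) [heading=94, draw]
FD 13: (-34.561,18.128) -> (-35.468,31.096) [heading=94, draw]
FD 3: (-35.468,31.096) -> (-35.677,34.089) [heading=94, draw]
FD 18: (-35.677,34.089) -> (-36.932,52.045) [heading=94, draw]
RT 61: heading 94 -> 33
Final: pos=(-36.932,52.045), heading=33, 6 segment(s) drawn

Start position: (-10, -2)
Final position: (-36.932, 52.045)
Distance = 60.384; >= 1e-6 -> NOT closed

Answer: no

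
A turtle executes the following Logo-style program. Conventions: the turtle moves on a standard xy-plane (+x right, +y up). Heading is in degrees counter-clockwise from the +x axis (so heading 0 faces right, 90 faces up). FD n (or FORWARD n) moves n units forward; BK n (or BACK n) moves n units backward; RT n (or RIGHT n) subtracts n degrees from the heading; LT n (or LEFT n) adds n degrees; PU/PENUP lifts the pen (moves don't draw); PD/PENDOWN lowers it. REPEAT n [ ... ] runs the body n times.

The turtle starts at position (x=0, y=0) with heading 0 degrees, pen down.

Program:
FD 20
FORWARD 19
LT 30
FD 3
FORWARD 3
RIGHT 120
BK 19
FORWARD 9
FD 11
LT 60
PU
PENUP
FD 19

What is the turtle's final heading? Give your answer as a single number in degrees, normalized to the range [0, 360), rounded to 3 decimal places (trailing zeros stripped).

Executing turtle program step by step:
Start: pos=(0,0), heading=0, pen down
FD 20: (0,0) -> (20,0) [heading=0, draw]
FD 19: (20,0) -> (39,0) [heading=0, draw]
LT 30: heading 0 -> 30
FD 3: (39,0) -> (41.598,1.5) [heading=30, draw]
FD 3: (41.598,1.5) -> (44.196,3) [heading=30, draw]
RT 120: heading 30 -> 270
BK 19: (44.196,3) -> (44.196,22) [heading=270, draw]
FD 9: (44.196,22) -> (44.196,13) [heading=270, draw]
FD 11: (44.196,13) -> (44.196,2) [heading=270, draw]
LT 60: heading 270 -> 330
PU: pen up
PU: pen up
FD 19: (44.196,2) -> (60.651,-7.5) [heading=330, move]
Final: pos=(60.651,-7.5), heading=330, 7 segment(s) drawn

Answer: 330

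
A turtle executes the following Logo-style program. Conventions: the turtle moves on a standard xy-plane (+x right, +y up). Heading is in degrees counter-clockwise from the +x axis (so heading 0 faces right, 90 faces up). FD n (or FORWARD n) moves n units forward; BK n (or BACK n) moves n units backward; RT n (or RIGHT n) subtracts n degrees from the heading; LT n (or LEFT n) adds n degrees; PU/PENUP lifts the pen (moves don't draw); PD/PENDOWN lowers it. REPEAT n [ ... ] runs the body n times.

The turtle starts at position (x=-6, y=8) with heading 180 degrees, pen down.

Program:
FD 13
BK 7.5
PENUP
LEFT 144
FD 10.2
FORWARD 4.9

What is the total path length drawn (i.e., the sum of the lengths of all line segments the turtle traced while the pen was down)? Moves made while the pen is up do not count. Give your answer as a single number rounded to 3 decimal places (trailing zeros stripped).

Executing turtle program step by step:
Start: pos=(-6,8), heading=180, pen down
FD 13: (-6,8) -> (-19,8) [heading=180, draw]
BK 7.5: (-19,8) -> (-11.5,8) [heading=180, draw]
PU: pen up
LT 144: heading 180 -> 324
FD 10.2: (-11.5,8) -> (-3.248,2.005) [heading=324, move]
FD 4.9: (-3.248,2.005) -> (0.716,-0.876) [heading=324, move]
Final: pos=(0.716,-0.876), heading=324, 2 segment(s) drawn

Segment lengths:
  seg 1: (-6,8) -> (-19,8), length = 13
  seg 2: (-19,8) -> (-11.5,8), length = 7.5
Total = 20.5

Answer: 20.5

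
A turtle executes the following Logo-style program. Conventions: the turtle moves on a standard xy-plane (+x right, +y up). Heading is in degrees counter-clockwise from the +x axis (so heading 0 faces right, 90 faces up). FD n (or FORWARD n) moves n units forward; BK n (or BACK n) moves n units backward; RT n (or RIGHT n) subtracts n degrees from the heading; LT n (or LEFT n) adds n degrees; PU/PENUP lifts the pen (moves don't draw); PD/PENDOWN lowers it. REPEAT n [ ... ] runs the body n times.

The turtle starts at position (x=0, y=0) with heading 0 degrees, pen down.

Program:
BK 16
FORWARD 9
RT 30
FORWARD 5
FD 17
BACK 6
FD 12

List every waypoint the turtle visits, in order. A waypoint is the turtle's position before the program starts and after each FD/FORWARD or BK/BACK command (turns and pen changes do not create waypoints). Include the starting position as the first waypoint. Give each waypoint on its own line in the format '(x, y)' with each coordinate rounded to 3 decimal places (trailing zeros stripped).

Executing turtle program step by step:
Start: pos=(0,0), heading=0, pen down
BK 16: (0,0) -> (-16,0) [heading=0, draw]
FD 9: (-16,0) -> (-7,0) [heading=0, draw]
RT 30: heading 0 -> 330
FD 5: (-7,0) -> (-2.67,-2.5) [heading=330, draw]
FD 17: (-2.67,-2.5) -> (12.053,-11) [heading=330, draw]
BK 6: (12.053,-11) -> (6.856,-8) [heading=330, draw]
FD 12: (6.856,-8) -> (17.249,-14) [heading=330, draw]
Final: pos=(17.249,-14), heading=330, 6 segment(s) drawn
Waypoints (7 total):
(0, 0)
(-16, 0)
(-7, 0)
(-2.67, -2.5)
(12.053, -11)
(6.856, -8)
(17.249, -14)

Answer: (0, 0)
(-16, 0)
(-7, 0)
(-2.67, -2.5)
(12.053, -11)
(6.856, -8)
(17.249, -14)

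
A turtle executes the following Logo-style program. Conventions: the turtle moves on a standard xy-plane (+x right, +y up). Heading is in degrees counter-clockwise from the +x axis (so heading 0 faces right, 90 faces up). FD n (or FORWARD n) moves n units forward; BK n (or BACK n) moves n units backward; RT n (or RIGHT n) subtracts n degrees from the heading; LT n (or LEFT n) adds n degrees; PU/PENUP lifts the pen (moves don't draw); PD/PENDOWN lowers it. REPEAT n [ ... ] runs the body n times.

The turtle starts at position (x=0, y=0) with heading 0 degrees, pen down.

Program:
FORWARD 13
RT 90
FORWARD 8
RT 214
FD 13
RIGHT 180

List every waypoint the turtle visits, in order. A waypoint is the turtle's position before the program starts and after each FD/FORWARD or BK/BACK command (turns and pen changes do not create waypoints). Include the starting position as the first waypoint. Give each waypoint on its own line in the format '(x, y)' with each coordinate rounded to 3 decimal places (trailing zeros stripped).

Answer: (0, 0)
(13, 0)
(13, -8)
(20.27, 2.777)

Derivation:
Executing turtle program step by step:
Start: pos=(0,0), heading=0, pen down
FD 13: (0,0) -> (13,0) [heading=0, draw]
RT 90: heading 0 -> 270
FD 8: (13,0) -> (13,-8) [heading=270, draw]
RT 214: heading 270 -> 56
FD 13: (13,-8) -> (20.27,2.777) [heading=56, draw]
RT 180: heading 56 -> 236
Final: pos=(20.27,2.777), heading=236, 3 segment(s) drawn
Waypoints (4 total):
(0, 0)
(13, 0)
(13, -8)
(20.27, 2.777)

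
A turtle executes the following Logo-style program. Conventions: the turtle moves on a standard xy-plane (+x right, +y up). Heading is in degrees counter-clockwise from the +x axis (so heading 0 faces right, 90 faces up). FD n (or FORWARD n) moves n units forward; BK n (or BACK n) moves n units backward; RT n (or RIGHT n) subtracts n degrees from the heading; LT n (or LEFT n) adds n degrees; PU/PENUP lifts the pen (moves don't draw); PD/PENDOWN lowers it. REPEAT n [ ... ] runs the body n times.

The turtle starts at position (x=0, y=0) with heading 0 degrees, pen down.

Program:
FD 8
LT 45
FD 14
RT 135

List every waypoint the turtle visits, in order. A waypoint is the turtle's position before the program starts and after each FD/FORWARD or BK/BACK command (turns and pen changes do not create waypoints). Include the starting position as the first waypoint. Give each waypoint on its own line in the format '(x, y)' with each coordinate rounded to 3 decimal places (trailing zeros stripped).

Executing turtle program step by step:
Start: pos=(0,0), heading=0, pen down
FD 8: (0,0) -> (8,0) [heading=0, draw]
LT 45: heading 0 -> 45
FD 14: (8,0) -> (17.899,9.899) [heading=45, draw]
RT 135: heading 45 -> 270
Final: pos=(17.899,9.899), heading=270, 2 segment(s) drawn
Waypoints (3 total):
(0, 0)
(8, 0)
(17.899, 9.899)

Answer: (0, 0)
(8, 0)
(17.899, 9.899)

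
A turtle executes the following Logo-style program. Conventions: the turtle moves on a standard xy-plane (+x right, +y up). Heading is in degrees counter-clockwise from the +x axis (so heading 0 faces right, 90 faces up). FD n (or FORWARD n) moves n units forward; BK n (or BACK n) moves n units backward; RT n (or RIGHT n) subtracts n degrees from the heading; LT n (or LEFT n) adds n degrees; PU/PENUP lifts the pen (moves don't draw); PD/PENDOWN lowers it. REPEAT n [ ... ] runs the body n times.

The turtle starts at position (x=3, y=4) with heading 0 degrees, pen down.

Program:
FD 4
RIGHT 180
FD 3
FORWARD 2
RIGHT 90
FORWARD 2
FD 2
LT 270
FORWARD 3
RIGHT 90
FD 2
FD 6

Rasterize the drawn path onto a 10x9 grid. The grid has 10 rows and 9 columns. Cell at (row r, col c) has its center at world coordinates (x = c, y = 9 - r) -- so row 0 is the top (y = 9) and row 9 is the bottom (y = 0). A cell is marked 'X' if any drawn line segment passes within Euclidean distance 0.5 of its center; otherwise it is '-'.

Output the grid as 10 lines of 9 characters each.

Segment 0: (3,4) -> (7,4)
Segment 1: (7,4) -> (4,4)
Segment 2: (4,4) -> (2,4)
Segment 3: (2,4) -> (2,6)
Segment 4: (2,6) -> (2,8)
Segment 5: (2,8) -> (5,8)
Segment 6: (5,8) -> (5,6)
Segment 7: (5,6) -> (5,-0)

Answer: ---------
--XXXX---
--X--X---
--X--X---
--X--X---
--XXXXXX-
-----X---
-----X---
-----X---
-----X---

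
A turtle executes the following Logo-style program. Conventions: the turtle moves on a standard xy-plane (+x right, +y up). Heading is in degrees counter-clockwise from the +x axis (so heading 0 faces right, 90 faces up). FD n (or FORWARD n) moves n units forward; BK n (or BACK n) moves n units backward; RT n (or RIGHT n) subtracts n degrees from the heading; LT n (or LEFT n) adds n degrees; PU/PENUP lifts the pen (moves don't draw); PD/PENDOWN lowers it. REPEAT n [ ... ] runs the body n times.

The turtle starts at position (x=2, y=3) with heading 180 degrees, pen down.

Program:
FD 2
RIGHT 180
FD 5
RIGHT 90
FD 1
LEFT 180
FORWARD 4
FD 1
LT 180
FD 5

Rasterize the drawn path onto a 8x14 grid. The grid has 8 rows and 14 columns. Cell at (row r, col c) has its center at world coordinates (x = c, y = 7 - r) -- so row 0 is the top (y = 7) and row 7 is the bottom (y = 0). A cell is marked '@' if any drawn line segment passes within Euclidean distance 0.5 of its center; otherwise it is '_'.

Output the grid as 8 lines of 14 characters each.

Answer: _____@________
_____@________
_____@________
_____@________
@@@@@@________
_____@________
______________
______________

Derivation:
Segment 0: (2,3) -> (0,3)
Segment 1: (0,3) -> (5,3)
Segment 2: (5,3) -> (5,2)
Segment 3: (5,2) -> (5,6)
Segment 4: (5,6) -> (5,7)
Segment 5: (5,7) -> (5,2)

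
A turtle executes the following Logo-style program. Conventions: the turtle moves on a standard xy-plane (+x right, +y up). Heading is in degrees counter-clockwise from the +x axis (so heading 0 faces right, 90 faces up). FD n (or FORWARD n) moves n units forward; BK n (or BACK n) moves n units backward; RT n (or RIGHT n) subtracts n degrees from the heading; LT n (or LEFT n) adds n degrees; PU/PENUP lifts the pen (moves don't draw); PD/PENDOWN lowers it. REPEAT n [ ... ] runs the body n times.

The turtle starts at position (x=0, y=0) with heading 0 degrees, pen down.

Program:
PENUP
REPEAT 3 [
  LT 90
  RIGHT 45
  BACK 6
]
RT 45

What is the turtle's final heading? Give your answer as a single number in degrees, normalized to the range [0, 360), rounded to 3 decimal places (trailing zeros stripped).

Executing turtle program step by step:
Start: pos=(0,0), heading=0, pen down
PU: pen up
REPEAT 3 [
  -- iteration 1/3 --
  LT 90: heading 0 -> 90
  RT 45: heading 90 -> 45
  BK 6: (0,0) -> (-4.243,-4.243) [heading=45, move]
  -- iteration 2/3 --
  LT 90: heading 45 -> 135
  RT 45: heading 135 -> 90
  BK 6: (-4.243,-4.243) -> (-4.243,-10.243) [heading=90, move]
  -- iteration 3/3 --
  LT 90: heading 90 -> 180
  RT 45: heading 180 -> 135
  BK 6: (-4.243,-10.243) -> (0,-14.485) [heading=135, move]
]
RT 45: heading 135 -> 90
Final: pos=(0,-14.485), heading=90, 0 segment(s) drawn

Answer: 90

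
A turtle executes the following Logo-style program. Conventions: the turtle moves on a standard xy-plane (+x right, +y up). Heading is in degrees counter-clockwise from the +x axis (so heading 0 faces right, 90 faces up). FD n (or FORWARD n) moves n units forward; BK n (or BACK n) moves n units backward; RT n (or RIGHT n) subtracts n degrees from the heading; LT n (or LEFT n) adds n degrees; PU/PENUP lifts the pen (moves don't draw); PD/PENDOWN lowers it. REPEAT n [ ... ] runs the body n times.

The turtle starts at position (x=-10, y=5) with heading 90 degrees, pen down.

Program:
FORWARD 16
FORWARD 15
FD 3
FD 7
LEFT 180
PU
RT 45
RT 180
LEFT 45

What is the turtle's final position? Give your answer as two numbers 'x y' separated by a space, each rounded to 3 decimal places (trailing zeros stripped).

Answer: -10 46

Derivation:
Executing turtle program step by step:
Start: pos=(-10,5), heading=90, pen down
FD 16: (-10,5) -> (-10,21) [heading=90, draw]
FD 15: (-10,21) -> (-10,36) [heading=90, draw]
FD 3: (-10,36) -> (-10,39) [heading=90, draw]
FD 7: (-10,39) -> (-10,46) [heading=90, draw]
LT 180: heading 90 -> 270
PU: pen up
RT 45: heading 270 -> 225
RT 180: heading 225 -> 45
LT 45: heading 45 -> 90
Final: pos=(-10,46), heading=90, 4 segment(s) drawn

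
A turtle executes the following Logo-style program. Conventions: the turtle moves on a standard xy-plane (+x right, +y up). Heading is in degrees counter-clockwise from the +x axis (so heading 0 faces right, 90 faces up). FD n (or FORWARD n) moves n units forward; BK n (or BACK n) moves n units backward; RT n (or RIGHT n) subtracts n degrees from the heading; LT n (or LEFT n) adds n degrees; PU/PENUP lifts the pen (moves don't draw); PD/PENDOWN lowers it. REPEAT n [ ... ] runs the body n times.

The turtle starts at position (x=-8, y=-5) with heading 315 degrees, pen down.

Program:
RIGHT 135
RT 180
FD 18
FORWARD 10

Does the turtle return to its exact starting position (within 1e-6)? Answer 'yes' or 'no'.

Executing turtle program step by step:
Start: pos=(-8,-5), heading=315, pen down
RT 135: heading 315 -> 180
RT 180: heading 180 -> 0
FD 18: (-8,-5) -> (10,-5) [heading=0, draw]
FD 10: (10,-5) -> (20,-5) [heading=0, draw]
Final: pos=(20,-5), heading=0, 2 segment(s) drawn

Start position: (-8, -5)
Final position: (20, -5)
Distance = 28; >= 1e-6 -> NOT closed

Answer: no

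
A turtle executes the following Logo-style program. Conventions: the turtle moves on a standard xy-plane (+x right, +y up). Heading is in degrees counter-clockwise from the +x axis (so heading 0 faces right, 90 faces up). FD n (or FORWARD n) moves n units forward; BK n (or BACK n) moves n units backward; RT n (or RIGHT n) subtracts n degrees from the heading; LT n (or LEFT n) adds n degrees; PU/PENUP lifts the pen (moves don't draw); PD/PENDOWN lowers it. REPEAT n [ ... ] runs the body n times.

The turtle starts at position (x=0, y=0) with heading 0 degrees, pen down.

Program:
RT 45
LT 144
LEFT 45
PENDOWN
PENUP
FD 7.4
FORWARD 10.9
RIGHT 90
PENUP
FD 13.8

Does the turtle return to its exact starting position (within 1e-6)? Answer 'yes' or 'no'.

Executing turtle program step by step:
Start: pos=(0,0), heading=0, pen down
RT 45: heading 0 -> 315
LT 144: heading 315 -> 99
LT 45: heading 99 -> 144
PD: pen down
PU: pen up
FD 7.4: (0,0) -> (-5.987,4.35) [heading=144, move]
FD 10.9: (-5.987,4.35) -> (-14.805,10.756) [heading=144, move]
RT 90: heading 144 -> 54
PU: pen up
FD 13.8: (-14.805,10.756) -> (-6.694,21.921) [heading=54, move]
Final: pos=(-6.694,21.921), heading=54, 0 segment(s) drawn

Start position: (0, 0)
Final position: (-6.694, 21.921)
Distance = 22.92; >= 1e-6 -> NOT closed

Answer: no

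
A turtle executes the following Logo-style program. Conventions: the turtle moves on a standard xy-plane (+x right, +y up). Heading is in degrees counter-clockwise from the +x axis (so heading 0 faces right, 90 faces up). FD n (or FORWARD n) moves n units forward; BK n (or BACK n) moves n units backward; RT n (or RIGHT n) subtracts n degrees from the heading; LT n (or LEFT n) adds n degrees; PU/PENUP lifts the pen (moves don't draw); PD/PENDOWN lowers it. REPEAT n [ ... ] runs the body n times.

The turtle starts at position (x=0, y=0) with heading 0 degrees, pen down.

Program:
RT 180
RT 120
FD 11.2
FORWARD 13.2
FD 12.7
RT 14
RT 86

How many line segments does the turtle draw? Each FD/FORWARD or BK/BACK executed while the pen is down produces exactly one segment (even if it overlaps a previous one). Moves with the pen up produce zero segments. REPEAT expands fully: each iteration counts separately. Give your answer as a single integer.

Answer: 3

Derivation:
Executing turtle program step by step:
Start: pos=(0,0), heading=0, pen down
RT 180: heading 0 -> 180
RT 120: heading 180 -> 60
FD 11.2: (0,0) -> (5.6,9.699) [heading=60, draw]
FD 13.2: (5.6,9.699) -> (12.2,21.131) [heading=60, draw]
FD 12.7: (12.2,21.131) -> (18.55,32.13) [heading=60, draw]
RT 14: heading 60 -> 46
RT 86: heading 46 -> 320
Final: pos=(18.55,32.13), heading=320, 3 segment(s) drawn
Segments drawn: 3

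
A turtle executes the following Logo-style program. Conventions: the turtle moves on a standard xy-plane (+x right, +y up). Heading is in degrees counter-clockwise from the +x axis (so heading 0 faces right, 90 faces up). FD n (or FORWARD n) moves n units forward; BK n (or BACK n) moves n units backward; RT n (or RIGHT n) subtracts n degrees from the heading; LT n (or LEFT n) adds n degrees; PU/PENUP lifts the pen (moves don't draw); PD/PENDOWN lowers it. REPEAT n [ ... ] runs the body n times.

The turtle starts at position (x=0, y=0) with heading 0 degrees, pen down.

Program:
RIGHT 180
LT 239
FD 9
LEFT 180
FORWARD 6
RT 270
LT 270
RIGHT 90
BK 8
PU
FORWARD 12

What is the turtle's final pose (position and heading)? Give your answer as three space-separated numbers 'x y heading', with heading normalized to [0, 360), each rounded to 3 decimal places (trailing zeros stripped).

Executing turtle program step by step:
Start: pos=(0,0), heading=0, pen down
RT 180: heading 0 -> 180
LT 239: heading 180 -> 59
FD 9: (0,0) -> (4.635,7.715) [heading=59, draw]
LT 180: heading 59 -> 239
FD 6: (4.635,7.715) -> (1.545,2.572) [heading=239, draw]
RT 270: heading 239 -> 329
LT 270: heading 329 -> 239
RT 90: heading 239 -> 149
BK 8: (1.545,2.572) -> (8.402,-1.549) [heading=149, draw]
PU: pen up
FD 12: (8.402,-1.549) -> (-1.884,4.632) [heading=149, move]
Final: pos=(-1.884,4.632), heading=149, 3 segment(s) drawn

Answer: -1.884 4.632 149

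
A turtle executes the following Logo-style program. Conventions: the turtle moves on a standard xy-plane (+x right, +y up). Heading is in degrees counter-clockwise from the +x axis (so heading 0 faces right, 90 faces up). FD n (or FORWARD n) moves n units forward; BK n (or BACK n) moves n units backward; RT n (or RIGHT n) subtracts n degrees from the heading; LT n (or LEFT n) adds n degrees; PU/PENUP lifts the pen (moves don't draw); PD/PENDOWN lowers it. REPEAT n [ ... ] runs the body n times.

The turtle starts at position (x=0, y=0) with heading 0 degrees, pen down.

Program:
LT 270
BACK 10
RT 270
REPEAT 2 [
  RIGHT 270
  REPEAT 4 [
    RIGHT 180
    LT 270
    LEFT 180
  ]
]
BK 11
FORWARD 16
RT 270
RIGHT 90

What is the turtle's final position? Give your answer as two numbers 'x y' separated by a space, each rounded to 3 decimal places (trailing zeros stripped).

Answer: -5 10

Derivation:
Executing turtle program step by step:
Start: pos=(0,0), heading=0, pen down
LT 270: heading 0 -> 270
BK 10: (0,0) -> (0,10) [heading=270, draw]
RT 270: heading 270 -> 0
REPEAT 2 [
  -- iteration 1/2 --
  RT 270: heading 0 -> 90
  REPEAT 4 [
    -- iteration 1/4 --
    RT 180: heading 90 -> 270
    LT 270: heading 270 -> 180
    LT 180: heading 180 -> 0
    -- iteration 2/4 --
    RT 180: heading 0 -> 180
    LT 270: heading 180 -> 90
    LT 180: heading 90 -> 270
    -- iteration 3/4 --
    RT 180: heading 270 -> 90
    LT 270: heading 90 -> 0
    LT 180: heading 0 -> 180
    -- iteration 4/4 --
    RT 180: heading 180 -> 0
    LT 270: heading 0 -> 270
    LT 180: heading 270 -> 90
  ]
  -- iteration 2/2 --
  RT 270: heading 90 -> 180
  REPEAT 4 [
    -- iteration 1/4 --
    RT 180: heading 180 -> 0
    LT 270: heading 0 -> 270
    LT 180: heading 270 -> 90
    -- iteration 2/4 --
    RT 180: heading 90 -> 270
    LT 270: heading 270 -> 180
    LT 180: heading 180 -> 0
    -- iteration 3/4 --
    RT 180: heading 0 -> 180
    LT 270: heading 180 -> 90
    LT 180: heading 90 -> 270
    -- iteration 4/4 --
    RT 180: heading 270 -> 90
    LT 270: heading 90 -> 0
    LT 180: heading 0 -> 180
  ]
]
BK 11: (0,10) -> (11,10) [heading=180, draw]
FD 16: (11,10) -> (-5,10) [heading=180, draw]
RT 270: heading 180 -> 270
RT 90: heading 270 -> 180
Final: pos=(-5,10), heading=180, 3 segment(s) drawn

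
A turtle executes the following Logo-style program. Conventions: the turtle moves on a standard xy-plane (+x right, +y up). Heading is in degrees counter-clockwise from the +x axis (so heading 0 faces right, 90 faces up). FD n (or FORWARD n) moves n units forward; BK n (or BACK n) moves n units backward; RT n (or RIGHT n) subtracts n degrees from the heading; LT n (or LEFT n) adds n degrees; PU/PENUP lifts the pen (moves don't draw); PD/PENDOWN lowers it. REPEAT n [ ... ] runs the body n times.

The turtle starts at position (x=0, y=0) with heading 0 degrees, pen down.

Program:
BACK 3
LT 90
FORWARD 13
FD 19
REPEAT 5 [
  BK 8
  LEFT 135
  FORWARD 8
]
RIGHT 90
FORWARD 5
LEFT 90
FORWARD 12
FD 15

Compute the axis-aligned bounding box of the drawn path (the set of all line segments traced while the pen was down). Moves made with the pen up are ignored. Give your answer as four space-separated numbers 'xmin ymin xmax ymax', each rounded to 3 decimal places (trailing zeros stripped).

Answer: -8.657 0 25.284 45.213

Derivation:
Executing turtle program step by step:
Start: pos=(0,0), heading=0, pen down
BK 3: (0,0) -> (-3,0) [heading=0, draw]
LT 90: heading 0 -> 90
FD 13: (-3,0) -> (-3,13) [heading=90, draw]
FD 19: (-3,13) -> (-3,32) [heading=90, draw]
REPEAT 5 [
  -- iteration 1/5 --
  BK 8: (-3,32) -> (-3,24) [heading=90, draw]
  LT 135: heading 90 -> 225
  FD 8: (-3,24) -> (-8.657,18.343) [heading=225, draw]
  -- iteration 2/5 --
  BK 8: (-8.657,18.343) -> (-3,24) [heading=225, draw]
  LT 135: heading 225 -> 0
  FD 8: (-3,24) -> (5,24) [heading=0, draw]
  -- iteration 3/5 --
  BK 8: (5,24) -> (-3,24) [heading=0, draw]
  LT 135: heading 0 -> 135
  FD 8: (-3,24) -> (-8.657,29.657) [heading=135, draw]
  -- iteration 4/5 --
  BK 8: (-8.657,29.657) -> (-3,24) [heading=135, draw]
  LT 135: heading 135 -> 270
  FD 8: (-3,24) -> (-3,16) [heading=270, draw]
  -- iteration 5/5 --
  BK 8: (-3,16) -> (-3,24) [heading=270, draw]
  LT 135: heading 270 -> 45
  FD 8: (-3,24) -> (2.657,29.657) [heading=45, draw]
]
RT 90: heading 45 -> 315
FD 5: (2.657,29.657) -> (6.192,26.121) [heading=315, draw]
LT 90: heading 315 -> 45
FD 12: (6.192,26.121) -> (14.678,34.607) [heading=45, draw]
FD 15: (14.678,34.607) -> (25.284,45.213) [heading=45, draw]
Final: pos=(25.284,45.213), heading=45, 16 segment(s) drawn

Segment endpoints: x in {-8.657, -8.657, -3, -3, -3, -3, -3, 0, 2.657, 5, 6.192, 14.678, 25.284}, y in {0, 13, 16, 18.343, 24, 24, 26.121, 29.657, 29.657, 32, 34.607, 45.213}
xmin=-8.657, ymin=0, xmax=25.284, ymax=45.213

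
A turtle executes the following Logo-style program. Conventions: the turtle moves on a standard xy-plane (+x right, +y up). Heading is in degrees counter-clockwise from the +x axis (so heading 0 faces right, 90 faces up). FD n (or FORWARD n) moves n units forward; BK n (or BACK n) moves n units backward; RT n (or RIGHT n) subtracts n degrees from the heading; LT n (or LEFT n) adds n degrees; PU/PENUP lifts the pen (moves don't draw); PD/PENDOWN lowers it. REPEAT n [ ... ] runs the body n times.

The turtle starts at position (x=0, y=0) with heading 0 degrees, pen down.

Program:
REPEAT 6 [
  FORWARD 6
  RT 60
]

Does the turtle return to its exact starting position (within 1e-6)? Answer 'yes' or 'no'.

Executing turtle program step by step:
Start: pos=(0,0), heading=0, pen down
REPEAT 6 [
  -- iteration 1/6 --
  FD 6: (0,0) -> (6,0) [heading=0, draw]
  RT 60: heading 0 -> 300
  -- iteration 2/6 --
  FD 6: (6,0) -> (9,-5.196) [heading=300, draw]
  RT 60: heading 300 -> 240
  -- iteration 3/6 --
  FD 6: (9,-5.196) -> (6,-10.392) [heading=240, draw]
  RT 60: heading 240 -> 180
  -- iteration 4/6 --
  FD 6: (6,-10.392) -> (0,-10.392) [heading=180, draw]
  RT 60: heading 180 -> 120
  -- iteration 5/6 --
  FD 6: (0,-10.392) -> (-3,-5.196) [heading=120, draw]
  RT 60: heading 120 -> 60
  -- iteration 6/6 --
  FD 6: (-3,-5.196) -> (0,0) [heading=60, draw]
  RT 60: heading 60 -> 0
]
Final: pos=(0,0), heading=0, 6 segment(s) drawn

Start position: (0, 0)
Final position: (0, 0)
Distance = 0; < 1e-6 -> CLOSED

Answer: yes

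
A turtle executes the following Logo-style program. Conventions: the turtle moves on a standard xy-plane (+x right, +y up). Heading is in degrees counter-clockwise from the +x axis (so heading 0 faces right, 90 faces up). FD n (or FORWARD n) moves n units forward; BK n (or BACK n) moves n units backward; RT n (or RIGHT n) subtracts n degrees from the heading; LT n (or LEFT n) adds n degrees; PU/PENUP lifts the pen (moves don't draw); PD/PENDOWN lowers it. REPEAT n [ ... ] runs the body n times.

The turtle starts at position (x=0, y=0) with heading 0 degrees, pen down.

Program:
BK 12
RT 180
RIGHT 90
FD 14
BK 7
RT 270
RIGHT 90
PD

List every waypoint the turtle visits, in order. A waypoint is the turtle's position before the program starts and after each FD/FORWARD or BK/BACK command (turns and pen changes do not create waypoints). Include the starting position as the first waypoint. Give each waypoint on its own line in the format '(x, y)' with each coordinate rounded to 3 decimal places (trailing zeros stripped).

Answer: (0, 0)
(-12, 0)
(-12, 14)
(-12, 7)

Derivation:
Executing turtle program step by step:
Start: pos=(0,0), heading=0, pen down
BK 12: (0,0) -> (-12,0) [heading=0, draw]
RT 180: heading 0 -> 180
RT 90: heading 180 -> 90
FD 14: (-12,0) -> (-12,14) [heading=90, draw]
BK 7: (-12,14) -> (-12,7) [heading=90, draw]
RT 270: heading 90 -> 180
RT 90: heading 180 -> 90
PD: pen down
Final: pos=(-12,7), heading=90, 3 segment(s) drawn
Waypoints (4 total):
(0, 0)
(-12, 0)
(-12, 14)
(-12, 7)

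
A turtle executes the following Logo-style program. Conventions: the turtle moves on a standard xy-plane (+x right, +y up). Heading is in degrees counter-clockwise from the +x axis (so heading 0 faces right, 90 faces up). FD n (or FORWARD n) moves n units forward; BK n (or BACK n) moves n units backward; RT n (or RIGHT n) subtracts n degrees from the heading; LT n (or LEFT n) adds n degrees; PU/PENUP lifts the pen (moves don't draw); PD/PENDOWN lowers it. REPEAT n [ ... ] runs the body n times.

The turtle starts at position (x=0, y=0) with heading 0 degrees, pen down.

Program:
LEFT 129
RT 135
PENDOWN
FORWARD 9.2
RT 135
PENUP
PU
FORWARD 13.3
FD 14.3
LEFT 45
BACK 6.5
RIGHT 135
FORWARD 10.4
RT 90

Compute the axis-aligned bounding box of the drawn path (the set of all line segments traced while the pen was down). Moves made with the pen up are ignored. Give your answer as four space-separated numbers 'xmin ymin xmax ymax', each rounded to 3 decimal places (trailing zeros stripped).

Answer: 0 -0.962 9.15 0

Derivation:
Executing turtle program step by step:
Start: pos=(0,0), heading=0, pen down
LT 129: heading 0 -> 129
RT 135: heading 129 -> 354
PD: pen down
FD 9.2: (0,0) -> (9.15,-0.962) [heading=354, draw]
RT 135: heading 354 -> 219
PU: pen up
PU: pen up
FD 13.3: (9.15,-0.962) -> (-1.186,-9.332) [heading=219, move]
FD 14.3: (-1.186,-9.332) -> (-12.3,-18.331) [heading=219, move]
LT 45: heading 219 -> 264
BK 6.5: (-12.3,-18.331) -> (-11.62,-11.867) [heading=264, move]
RT 135: heading 264 -> 129
FD 10.4: (-11.62,-11.867) -> (-18.165,-3.784) [heading=129, move]
RT 90: heading 129 -> 39
Final: pos=(-18.165,-3.784), heading=39, 1 segment(s) drawn

Segment endpoints: x in {0, 9.15}, y in {-0.962, 0}
xmin=0, ymin=-0.962, xmax=9.15, ymax=0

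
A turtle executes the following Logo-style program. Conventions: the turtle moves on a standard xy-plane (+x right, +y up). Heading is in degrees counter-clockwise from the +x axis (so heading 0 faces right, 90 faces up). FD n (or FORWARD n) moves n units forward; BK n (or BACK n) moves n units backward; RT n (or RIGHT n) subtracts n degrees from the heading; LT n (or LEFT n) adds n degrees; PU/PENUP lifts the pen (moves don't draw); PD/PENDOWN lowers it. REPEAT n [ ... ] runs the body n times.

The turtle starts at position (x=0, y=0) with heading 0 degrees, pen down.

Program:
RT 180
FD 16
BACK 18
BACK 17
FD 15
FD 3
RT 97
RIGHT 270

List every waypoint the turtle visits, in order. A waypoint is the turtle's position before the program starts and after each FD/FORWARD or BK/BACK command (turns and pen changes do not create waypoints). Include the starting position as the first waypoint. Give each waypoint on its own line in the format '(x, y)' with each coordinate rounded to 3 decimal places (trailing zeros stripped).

Answer: (0, 0)
(-16, 0)
(2, 0)
(19, 0)
(4, 0)
(1, 0)

Derivation:
Executing turtle program step by step:
Start: pos=(0,0), heading=0, pen down
RT 180: heading 0 -> 180
FD 16: (0,0) -> (-16,0) [heading=180, draw]
BK 18: (-16,0) -> (2,0) [heading=180, draw]
BK 17: (2,0) -> (19,0) [heading=180, draw]
FD 15: (19,0) -> (4,0) [heading=180, draw]
FD 3: (4,0) -> (1,0) [heading=180, draw]
RT 97: heading 180 -> 83
RT 270: heading 83 -> 173
Final: pos=(1,0), heading=173, 5 segment(s) drawn
Waypoints (6 total):
(0, 0)
(-16, 0)
(2, 0)
(19, 0)
(4, 0)
(1, 0)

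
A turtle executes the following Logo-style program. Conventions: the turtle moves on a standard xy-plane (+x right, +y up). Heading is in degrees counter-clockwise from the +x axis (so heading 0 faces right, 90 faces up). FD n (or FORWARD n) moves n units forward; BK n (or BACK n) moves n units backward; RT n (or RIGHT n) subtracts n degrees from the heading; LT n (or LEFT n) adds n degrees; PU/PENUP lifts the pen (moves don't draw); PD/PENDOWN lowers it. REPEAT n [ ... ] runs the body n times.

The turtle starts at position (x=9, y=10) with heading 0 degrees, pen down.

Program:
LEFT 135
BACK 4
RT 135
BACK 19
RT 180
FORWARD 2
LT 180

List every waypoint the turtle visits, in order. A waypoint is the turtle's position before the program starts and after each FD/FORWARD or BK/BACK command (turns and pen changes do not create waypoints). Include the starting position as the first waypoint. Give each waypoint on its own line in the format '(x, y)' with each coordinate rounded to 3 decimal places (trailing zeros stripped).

Answer: (9, 10)
(11.828, 7.172)
(-7.172, 7.172)
(-9.172, 7.172)

Derivation:
Executing turtle program step by step:
Start: pos=(9,10), heading=0, pen down
LT 135: heading 0 -> 135
BK 4: (9,10) -> (11.828,7.172) [heading=135, draw]
RT 135: heading 135 -> 0
BK 19: (11.828,7.172) -> (-7.172,7.172) [heading=0, draw]
RT 180: heading 0 -> 180
FD 2: (-7.172,7.172) -> (-9.172,7.172) [heading=180, draw]
LT 180: heading 180 -> 0
Final: pos=(-9.172,7.172), heading=0, 3 segment(s) drawn
Waypoints (4 total):
(9, 10)
(11.828, 7.172)
(-7.172, 7.172)
(-9.172, 7.172)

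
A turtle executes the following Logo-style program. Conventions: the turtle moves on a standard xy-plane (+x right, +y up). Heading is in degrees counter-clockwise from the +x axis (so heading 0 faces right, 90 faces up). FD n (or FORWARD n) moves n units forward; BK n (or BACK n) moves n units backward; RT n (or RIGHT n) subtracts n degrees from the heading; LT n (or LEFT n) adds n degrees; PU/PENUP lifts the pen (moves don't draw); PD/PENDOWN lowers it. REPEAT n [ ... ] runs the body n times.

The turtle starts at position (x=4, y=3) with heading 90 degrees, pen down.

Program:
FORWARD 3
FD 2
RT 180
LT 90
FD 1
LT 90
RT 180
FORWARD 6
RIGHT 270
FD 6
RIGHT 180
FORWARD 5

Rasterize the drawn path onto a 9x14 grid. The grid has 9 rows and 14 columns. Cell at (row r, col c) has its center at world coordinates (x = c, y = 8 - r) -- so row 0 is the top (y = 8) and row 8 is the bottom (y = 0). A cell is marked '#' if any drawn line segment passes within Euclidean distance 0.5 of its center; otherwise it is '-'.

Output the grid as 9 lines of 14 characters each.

Segment 0: (4,3) -> (4,6)
Segment 1: (4,6) -> (4,8)
Segment 2: (4,8) -> (5,8)
Segment 3: (5,8) -> (5,2)
Segment 4: (5,2) -> (11,2)
Segment 5: (11,2) -> (6,2)

Answer: ----##--------
----##--------
----##--------
----##--------
----##--------
----##--------
-----#######--
--------------
--------------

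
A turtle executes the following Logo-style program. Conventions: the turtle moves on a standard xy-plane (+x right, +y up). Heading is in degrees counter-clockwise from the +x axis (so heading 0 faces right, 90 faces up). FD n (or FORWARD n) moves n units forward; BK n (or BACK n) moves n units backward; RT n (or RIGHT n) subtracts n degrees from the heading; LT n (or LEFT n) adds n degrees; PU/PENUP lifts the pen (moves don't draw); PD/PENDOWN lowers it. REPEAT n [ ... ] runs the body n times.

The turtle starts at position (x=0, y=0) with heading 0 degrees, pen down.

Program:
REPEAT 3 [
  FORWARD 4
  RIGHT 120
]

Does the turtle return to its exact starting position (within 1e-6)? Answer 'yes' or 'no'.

Answer: yes

Derivation:
Executing turtle program step by step:
Start: pos=(0,0), heading=0, pen down
REPEAT 3 [
  -- iteration 1/3 --
  FD 4: (0,0) -> (4,0) [heading=0, draw]
  RT 120: heading 0 -> 240
  -- iteration 2/3 --
  FD 4: (4,0) -> (2,-3.464) [heading=240, draw]
  RT 120: heading 240 -> 120
  -- iteration 3/3 --
  FD 4: (2,-3.464) -> (0,0) [heading=120, draw]
  RT 120: heading 120 -> 0
]
Final: pos=(0,0), heading=0, 3 segment(s) drawn

Start position: (0, 0)
Final position: (0, 0)
Distance = 0; < 1e-6 -> CLOSED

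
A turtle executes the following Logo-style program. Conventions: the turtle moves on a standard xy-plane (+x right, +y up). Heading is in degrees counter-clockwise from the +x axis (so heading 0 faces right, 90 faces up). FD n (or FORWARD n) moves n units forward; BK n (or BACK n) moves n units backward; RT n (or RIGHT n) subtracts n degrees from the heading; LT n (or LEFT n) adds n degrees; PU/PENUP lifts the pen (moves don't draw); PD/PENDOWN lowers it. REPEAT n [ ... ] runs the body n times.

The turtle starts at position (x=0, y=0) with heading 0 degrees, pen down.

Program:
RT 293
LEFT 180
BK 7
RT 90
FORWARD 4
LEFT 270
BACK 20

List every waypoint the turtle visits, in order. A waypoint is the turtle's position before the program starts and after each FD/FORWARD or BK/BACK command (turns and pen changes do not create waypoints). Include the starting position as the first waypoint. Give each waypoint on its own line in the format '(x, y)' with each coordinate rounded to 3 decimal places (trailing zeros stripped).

Answer: (0, 0)
(2.735, 6.444)
(-0.947, 8.006)
(-8.762, -10.404)

Derivation:
Executing turtle program step by step:
Start: pos=(0,0), heading=0, pen down
RT 293: heading 0 -> 67
LT 180: heading 67 -> 247
BK 7: (0,0) -> (2.735,6.444) [heading=247, draw]
RT 90: heading 247 -> 157
FD 4: (2.735,6.444) -> (-0.947,8.006) [heading=157, draw]
LT 270: heading 157 -> 67
BK 20: (-0.947,8.006) -> (-8.762,-10.404) [heading=67, draw]
Final: pos=(-8.762,-10.404), heading=67, 3 segment(s) drawn
Waypoints (4 total):
(0, 0)
(2.735, 6.444)
(-0.947, 8.006)
(-8.762, -10.404)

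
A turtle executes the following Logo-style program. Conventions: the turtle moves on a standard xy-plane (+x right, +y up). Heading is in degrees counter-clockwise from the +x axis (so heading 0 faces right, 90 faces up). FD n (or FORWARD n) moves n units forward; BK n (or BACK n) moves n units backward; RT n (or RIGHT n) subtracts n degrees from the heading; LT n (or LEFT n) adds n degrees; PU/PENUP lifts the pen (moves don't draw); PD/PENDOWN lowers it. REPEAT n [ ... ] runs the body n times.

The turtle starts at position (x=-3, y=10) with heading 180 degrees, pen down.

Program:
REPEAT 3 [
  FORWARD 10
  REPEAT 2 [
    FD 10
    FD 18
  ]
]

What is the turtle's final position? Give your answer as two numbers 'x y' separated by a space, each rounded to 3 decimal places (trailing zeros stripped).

Executing turtle program step by step:
Start: pos=(-3,10), heading=180, pen down
REPEAT 3 [
  -- iteration 1/3 --
  FD 10: (-3,10) -> (-13,10) [heading=180, draw]
  REPEAT 2 [
    -- iteration 1/2 --
    FD 10: (-13,10) -> (-23,10) [heading=180, draw]
    FD 18: (-23,10) -> (-41,10) [heading=180, draw]
    -- iteration 2/2 --
    FD 10: (-41,10) -> (-51,10) [heading=180, draw]
    FD 18: (-51,10) -> (-69,10) [heading=180, draw]
  ]
  -- iteration 2/3 --
  FD 10: (-69,10) -> (-79,10) [heading=180, draw]
  REPEAT 2 [
    -- iteration 1/2 --
    FD 10: (-79,10) -> (-89,10) [heading=180, draw]
    FD 18: (-89,10) -> (-107,10) [heading=180, draw]
    -- iteration 2/2 --
    FD 10: (-107,10) -> (-117,10) [heading=180, draw]
    FD 18: (-117,10) -> (-135,10) [heading=180, draw]
  ]
  -- iteration 3/3 --
  FD 10: (-135,10) -> (-145,10) [heading=180, draw]
  REPEAT 2 [
    -- iteration 1/2 --
    FD 10: (-145,10) -> (-155,10) [heading=180, draw]
    FD 18: (-155,10) -> (-173,10) [heading=180, draw]
    -- iteration 2/2 --
    FD 10: (-173,10) -> (-183,10) [heading=180, draw]
    FD 18: (-183,10) -> (-201,10) [heading=180, draw]
  ]
]
Final: pos=(-201,10), heading=180, 15 segment(s) drawn

Answer: -201 10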